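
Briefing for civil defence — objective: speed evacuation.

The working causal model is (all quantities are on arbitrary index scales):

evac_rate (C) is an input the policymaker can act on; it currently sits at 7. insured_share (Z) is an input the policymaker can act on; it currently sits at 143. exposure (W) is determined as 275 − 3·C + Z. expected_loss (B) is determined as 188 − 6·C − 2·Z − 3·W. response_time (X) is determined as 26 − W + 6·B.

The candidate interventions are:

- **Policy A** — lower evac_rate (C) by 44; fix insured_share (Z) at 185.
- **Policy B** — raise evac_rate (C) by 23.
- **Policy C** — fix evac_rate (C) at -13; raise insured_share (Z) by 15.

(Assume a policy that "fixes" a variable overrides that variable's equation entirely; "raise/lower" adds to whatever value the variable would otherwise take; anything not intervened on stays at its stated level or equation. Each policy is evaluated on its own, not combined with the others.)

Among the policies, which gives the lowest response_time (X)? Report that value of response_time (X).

Policy A (C − 44, Z := 185):
  C = 7 − 44 = -37
  Z = 185
  W = 275 − 3·(-37) + 185 = 571
  B = 188 − 6·(-37) − 2·185 − 3·571 = -1673
  X = 26 − 571 + 6·(-1673) = -10583
Policy B (C + 23):
  C = 7 + 23 = 30
  Z = 143
  W = 275 − 3·30 + 143 = 328
  B = 188 − 6·30 − 2·143 − 3·328 = -1262
  X = 26 − 328 + 6·(-1262) = -7874
Policy C (C := -13, Z + 15):
  C = -13
  Z = 143 + 15 = 158
  W = 275 − 3·(-13) + 158 = 472
  B = 188 − 6·(-13) − 2·158 − 3·472 = -1466
  X = 26 − 472 + 6·(-1466) = -9242
Comparing — Policy A: X=-10583, Policy B: X=-7874, Policy C: X=-9242. Lowest is -10583 (Policy A).

-10583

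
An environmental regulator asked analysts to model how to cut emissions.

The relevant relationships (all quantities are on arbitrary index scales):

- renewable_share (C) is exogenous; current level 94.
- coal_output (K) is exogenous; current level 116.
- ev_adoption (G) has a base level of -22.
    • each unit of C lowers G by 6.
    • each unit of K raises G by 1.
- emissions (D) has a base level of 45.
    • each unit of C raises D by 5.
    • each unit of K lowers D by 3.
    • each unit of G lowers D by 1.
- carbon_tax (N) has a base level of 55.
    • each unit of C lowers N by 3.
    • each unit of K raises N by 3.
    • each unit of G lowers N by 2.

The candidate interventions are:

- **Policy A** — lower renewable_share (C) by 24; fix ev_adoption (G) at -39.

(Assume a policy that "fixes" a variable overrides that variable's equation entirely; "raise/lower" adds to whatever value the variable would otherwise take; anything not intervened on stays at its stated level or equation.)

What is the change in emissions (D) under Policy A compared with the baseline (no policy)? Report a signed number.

Baseline:
  C = 94
  K = 116
  G = -22 − 6·94 + 116 = -470
  D = 45 + 5·94 − 3·116 − (-470) = 637
Policy A (C − 24, G := -39):
  C = 94 − 24 = 70
  K = 116
  G = -39
  D = 45 + 5·70 − 3·116 − (-39) = 86
Change in D: 86 − 637 = -551

-551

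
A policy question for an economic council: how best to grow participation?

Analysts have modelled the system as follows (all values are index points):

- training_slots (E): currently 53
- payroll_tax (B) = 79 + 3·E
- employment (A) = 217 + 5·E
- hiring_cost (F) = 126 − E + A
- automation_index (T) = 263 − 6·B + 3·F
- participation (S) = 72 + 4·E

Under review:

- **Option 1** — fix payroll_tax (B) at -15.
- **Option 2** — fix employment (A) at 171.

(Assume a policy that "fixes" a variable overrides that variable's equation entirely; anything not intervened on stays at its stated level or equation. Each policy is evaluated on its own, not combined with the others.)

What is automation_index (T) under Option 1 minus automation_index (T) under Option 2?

Option 1 (B := -15):
  E = 53
  B = -15
  A = 217 + 5·53 = 482
  F = 126 − 53 + 482 = 555
  T = 263 − 6·(-15) + 3·555 = 2018
Option 2 (A := 171):
  E = 53
  B = 79 + 3·53 = 238
  A = 171
  F = 126 − 53 + 171 = 244
  T = 263 − 6·238 + 3·244 = -433
T: 2018 − (-433) = 2451

2451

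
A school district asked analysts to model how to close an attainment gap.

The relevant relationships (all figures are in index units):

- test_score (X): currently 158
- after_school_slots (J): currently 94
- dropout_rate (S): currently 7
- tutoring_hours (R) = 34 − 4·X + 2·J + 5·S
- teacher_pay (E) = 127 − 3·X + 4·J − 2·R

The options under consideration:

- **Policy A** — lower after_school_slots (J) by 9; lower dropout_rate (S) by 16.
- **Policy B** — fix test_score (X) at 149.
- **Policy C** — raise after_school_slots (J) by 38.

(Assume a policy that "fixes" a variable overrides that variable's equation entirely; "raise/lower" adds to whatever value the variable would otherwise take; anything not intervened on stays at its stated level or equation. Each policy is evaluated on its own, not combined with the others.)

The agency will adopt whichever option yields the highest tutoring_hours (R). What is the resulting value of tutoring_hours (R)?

-299

Policy A (J − 9, S − 16):
  X = 158
  J = 94 − 9 = 85
  S = 7 − 16 = -9
  R = 34 − 4·158 + 2·85 + 5·(-9) = -473
Policy B (X := 149):
  X = 149
  J = 94
  S = 7
  R = 34 − 4·149 + 2·94 + 5·7 = -339
Policy C (J + 38):
  X = 158
  J = 94 + 38 = 132
  S = 7
  R = 34 − 4·158 + 2·132 + 5·7 = -299
Comparing — Policy A: R=-473, Policy B: R=-339, Policy C: R=-299. Highest is -299 (Policy C).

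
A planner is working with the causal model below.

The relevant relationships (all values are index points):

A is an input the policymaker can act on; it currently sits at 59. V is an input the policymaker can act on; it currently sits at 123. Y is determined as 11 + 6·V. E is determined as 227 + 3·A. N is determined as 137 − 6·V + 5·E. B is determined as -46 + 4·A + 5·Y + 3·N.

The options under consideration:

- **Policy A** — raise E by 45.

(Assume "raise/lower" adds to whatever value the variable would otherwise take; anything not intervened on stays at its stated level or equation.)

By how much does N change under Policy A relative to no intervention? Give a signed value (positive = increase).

Baseline:
  A = 59
  V = 123
  E = 227 + 3·59 = 404
  N = 137 − 6·123 + 5·404 = 1419
Policy A (E + 45):
  A = 59
  V = 123
  E = 227 + 3·59 (+45 from intervention) = 449
  N = 137 − 6·123 + 5·449 = 1644
Change in N: 1644 − 1419 = 225

225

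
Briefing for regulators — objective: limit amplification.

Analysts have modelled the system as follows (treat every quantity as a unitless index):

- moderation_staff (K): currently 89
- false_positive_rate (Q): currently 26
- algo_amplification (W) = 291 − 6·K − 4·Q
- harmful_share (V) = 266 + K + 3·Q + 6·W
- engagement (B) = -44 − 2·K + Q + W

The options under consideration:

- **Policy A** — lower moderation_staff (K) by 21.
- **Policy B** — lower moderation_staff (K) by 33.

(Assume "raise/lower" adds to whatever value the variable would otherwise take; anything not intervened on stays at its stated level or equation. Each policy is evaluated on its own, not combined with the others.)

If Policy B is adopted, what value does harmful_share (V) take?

Policy B (K − 33):
  K = 89 − 33 = 56
  Q = 26
  W = 291 − 6·56 − 4·26 = -149
  V = 266 + 56 + 3·26 + 6·(-149) = -494

-494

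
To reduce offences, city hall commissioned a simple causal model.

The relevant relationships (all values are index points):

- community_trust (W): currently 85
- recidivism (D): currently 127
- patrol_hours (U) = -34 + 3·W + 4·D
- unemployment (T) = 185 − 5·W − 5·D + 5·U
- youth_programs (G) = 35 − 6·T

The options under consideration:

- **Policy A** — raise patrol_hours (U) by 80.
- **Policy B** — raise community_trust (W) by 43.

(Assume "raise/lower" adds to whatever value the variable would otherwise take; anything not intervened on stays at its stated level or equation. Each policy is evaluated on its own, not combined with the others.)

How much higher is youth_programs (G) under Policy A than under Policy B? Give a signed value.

Policy A (U + 80):
  W = 85
  D = 127
  U = -34 + 3·85 + 4·127 (+80 from intervention) = 809
  T = 185 − 5·85 − 5·127 + 5·809 = 3170
  G = 35 − 6·3170 = -18985
Policy B (W + 43):
  W = 85 + 43 = 128
  D = 127
  U = -34 + 3·128 + 4·127 = 858
  T = 185 − 5·128 − 5·127 + 5·858 = 3200
  G = 35 − 6·3200 = -19165
G: -18985 − (-19165) = 180

180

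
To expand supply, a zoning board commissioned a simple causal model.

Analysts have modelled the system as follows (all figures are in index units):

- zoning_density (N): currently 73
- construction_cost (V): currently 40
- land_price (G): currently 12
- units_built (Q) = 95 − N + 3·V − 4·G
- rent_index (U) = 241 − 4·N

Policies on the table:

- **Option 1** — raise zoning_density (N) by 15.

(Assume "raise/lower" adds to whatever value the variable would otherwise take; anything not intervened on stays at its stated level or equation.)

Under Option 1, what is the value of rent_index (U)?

Option 1 (N + 15):
  N = 73 + 15 = 88
  U = 241 − 4·88 = -111

-111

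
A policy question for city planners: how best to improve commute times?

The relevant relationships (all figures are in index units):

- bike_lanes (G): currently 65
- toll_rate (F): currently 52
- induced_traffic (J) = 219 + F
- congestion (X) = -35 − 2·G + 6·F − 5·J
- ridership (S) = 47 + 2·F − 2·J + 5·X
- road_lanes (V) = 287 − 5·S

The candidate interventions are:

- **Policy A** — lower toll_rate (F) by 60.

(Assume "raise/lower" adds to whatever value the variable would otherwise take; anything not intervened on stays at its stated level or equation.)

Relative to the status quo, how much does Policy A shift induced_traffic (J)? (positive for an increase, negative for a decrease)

Baseline:
  F = 52
  J = 219 + 52 = 271
Policy A (F − 60):
  F = 52 − 60 = -8
  J = 219 + (-8) = 211
Change in J: 211 − 271 = -60

-60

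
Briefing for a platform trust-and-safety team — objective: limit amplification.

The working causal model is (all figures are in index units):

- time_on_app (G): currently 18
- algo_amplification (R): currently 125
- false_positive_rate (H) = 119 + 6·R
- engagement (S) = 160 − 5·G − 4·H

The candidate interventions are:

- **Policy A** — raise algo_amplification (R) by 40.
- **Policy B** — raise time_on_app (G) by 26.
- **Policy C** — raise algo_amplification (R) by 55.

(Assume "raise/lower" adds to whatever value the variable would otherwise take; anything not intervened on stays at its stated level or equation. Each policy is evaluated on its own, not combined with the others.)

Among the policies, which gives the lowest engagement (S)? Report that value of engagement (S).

Policy A (R + 40):
  G = 18
  R = 125 + 40 = 165
  H = 119 + 6·165 = 1109
  S = 160 − 5·18 − 4·1109 = -4366
Policy B (G + 26):
  G = 18 + 26 = 44
  R = 125
  H = 119 + 6·125 = 869
  S = 160 − 5·44 − 4·869 = -3536
Policy C (R + 55):
  G = 18
  R = 125 + 55 = 180
  H = 119 + 6·180 = 1199
  S = 160 − 5·18 − 4·1199 = -4726
Comparing — Policy A: S=-4366, Policy B: S=-3536, Policy C: S=-4726. Lowest is -4726 (Policy C).

-4726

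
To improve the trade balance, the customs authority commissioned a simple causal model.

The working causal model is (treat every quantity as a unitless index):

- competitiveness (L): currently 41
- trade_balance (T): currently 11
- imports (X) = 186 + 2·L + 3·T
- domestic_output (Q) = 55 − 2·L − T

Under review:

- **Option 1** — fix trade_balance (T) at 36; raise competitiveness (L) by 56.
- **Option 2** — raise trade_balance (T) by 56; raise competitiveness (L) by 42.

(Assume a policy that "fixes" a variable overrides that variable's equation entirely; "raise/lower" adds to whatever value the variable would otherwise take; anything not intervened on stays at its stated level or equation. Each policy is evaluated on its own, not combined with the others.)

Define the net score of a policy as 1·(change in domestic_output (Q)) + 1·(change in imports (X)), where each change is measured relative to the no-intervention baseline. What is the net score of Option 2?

112

Baseline:
  L = 41
  T = 11
  X = 186 + 2·41 + 3·11 = 301
  Q = 55 − 2·41 − 11 = -38
Option 2 (T + 56, L + 42):
  L = 41 + 42 = 83
  T = 11 + 56 = 67
  X = 186 + 2·83 + 3·67 = 553
  Q = 55 − 2·83 − 67 = -178
ΔQ = -178 − (-38) = -140; ΔX = 553 − 301 = 252
Score = 1·(-140) + 1·252 = 112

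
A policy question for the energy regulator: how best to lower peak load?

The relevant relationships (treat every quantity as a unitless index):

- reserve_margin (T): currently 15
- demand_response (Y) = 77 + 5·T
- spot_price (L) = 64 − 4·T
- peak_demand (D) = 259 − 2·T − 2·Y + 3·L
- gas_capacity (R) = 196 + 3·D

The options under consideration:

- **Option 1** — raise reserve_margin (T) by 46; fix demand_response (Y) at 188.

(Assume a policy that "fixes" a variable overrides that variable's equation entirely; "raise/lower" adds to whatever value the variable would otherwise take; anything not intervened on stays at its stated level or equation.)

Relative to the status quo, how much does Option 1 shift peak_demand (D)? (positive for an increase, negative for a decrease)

-716

Baseline:
  T = 15
  Y = 77 + 5·15 = 152
  L = 64 − 4·15 = 4
  D = 259 − 2·15 − 2·152 + 3·4 = -63
Option 1 (T + 46, Y := 188):
  T = 15 + 46 = 61
  Y = 188
  L = 64 − 4·61 = -180
  D = 259 − 2·61 − 2·188 + 3·(-180) = -779
Change in D: -779 − (-63) = -716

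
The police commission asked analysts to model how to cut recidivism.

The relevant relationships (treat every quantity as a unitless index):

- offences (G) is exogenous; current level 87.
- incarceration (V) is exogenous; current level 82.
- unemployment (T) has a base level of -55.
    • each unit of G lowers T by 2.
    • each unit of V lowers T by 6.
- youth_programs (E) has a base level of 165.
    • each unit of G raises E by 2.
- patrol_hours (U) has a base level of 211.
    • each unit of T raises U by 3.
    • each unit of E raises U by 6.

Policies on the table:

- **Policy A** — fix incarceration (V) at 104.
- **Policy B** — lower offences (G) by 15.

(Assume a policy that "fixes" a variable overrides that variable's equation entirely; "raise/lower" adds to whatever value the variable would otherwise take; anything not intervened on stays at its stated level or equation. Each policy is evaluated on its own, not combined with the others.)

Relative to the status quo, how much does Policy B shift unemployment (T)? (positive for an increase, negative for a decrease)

Baseline:
  G = 87
  V = 82
  T = -55 − 2·87 − 6·82 = -721
Policy B (G − 15):
  G = 87 − 15 = 72
  V = 82
  T = -55 − 2·72 − 6·82 = -691
Change in T: -691 − (-721) = 30

30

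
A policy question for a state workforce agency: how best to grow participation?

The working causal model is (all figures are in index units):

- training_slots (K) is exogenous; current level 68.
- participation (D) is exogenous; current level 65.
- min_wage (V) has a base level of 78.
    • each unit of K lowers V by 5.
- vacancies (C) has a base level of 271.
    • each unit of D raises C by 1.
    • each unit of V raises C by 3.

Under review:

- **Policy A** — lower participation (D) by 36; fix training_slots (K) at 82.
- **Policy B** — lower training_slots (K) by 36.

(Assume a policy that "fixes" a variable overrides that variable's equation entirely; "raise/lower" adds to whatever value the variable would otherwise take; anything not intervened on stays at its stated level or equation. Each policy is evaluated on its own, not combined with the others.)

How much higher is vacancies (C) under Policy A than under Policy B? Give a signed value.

-786

Policy A (D − 36, K := 82):
  K = 82
  D = 65 − 36 = 29
  V = 78 − 5·82 = -332
  C = 271 + 29 + 3·(-332) = -696
Policy B (K − 36):
  K = 68 − 36 = 32
  D = 65
  V = 78 − 5·32 = -82
  C = 271 + 65 + 3·(-82) = 90
C: -696 − 90 = -786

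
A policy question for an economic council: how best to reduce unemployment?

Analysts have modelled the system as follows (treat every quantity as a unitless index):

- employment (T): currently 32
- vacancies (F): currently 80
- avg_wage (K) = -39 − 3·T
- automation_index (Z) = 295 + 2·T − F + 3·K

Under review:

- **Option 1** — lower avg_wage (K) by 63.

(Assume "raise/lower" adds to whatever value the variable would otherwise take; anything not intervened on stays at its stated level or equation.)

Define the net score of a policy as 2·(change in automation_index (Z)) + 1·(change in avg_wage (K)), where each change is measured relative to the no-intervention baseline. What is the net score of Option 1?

Baseline:
  T = 32
  F = 80
  K = -39 − 3·32 = -135
  Z = 295 + 2·32 − 80 + 3·(-135) = -126
Option 1 (K − 63):
  T = 32
  F = 80
  K = -39 − 3·32 (−63 from intervention) = -198
  Z = 295 + 2·32 − 80 + 3·(-198) = -315
ΔZ = -315 − (-126) = -189; ΔK = -198 − (-135) = -63
Score = 2·(-189) + 1·(-63) = -441

-441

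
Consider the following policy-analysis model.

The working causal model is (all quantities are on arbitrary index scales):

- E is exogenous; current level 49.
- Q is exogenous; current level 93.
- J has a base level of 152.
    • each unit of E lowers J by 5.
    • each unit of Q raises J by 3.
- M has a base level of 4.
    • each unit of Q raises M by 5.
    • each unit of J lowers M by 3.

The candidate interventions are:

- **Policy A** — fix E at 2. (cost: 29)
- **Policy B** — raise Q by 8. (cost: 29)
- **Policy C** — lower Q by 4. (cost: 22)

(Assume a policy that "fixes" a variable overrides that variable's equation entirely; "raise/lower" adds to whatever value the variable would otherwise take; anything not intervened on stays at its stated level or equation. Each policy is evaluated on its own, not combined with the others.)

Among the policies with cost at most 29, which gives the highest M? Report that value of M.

Policy A (E := 2):
  E = 2
  Q = 93
  J = 152 − 5·2 + 3·93 = 421
  M = 4 + 5·93 − 3·421 = -794
Policy B (Q + 8):
  E = 49
  Q = 93 + 8 = 101
  J = 152 − 5·49 + 3·101 = 210
  M = 4 + 5·101 − 3·210 = -121
Policy C (Q − 4):
  E = 49
  Q = 93 − 4 = 89
  J = 152 − 5·49 + 3·89 = 174
  M = 4 + 5·89 − 3·174 = -73
Comparing — Policy A: M=-794, Policy B: M=-121, Policy C: M=-73. Highest is -73 (Policy C).

-73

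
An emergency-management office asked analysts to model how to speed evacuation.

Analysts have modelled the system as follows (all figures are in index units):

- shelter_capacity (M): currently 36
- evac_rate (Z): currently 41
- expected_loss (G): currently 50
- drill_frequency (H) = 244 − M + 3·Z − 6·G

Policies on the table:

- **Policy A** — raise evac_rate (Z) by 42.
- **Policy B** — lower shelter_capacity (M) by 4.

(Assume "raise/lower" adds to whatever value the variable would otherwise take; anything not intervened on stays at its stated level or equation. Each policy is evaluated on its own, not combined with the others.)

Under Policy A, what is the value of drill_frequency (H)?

157

Policy A (Z + 42):
  M = 36
  Z = 41 + 42 = 83
  G = 50
  H = 244 − 36 + 3·83 − 6·50 = 157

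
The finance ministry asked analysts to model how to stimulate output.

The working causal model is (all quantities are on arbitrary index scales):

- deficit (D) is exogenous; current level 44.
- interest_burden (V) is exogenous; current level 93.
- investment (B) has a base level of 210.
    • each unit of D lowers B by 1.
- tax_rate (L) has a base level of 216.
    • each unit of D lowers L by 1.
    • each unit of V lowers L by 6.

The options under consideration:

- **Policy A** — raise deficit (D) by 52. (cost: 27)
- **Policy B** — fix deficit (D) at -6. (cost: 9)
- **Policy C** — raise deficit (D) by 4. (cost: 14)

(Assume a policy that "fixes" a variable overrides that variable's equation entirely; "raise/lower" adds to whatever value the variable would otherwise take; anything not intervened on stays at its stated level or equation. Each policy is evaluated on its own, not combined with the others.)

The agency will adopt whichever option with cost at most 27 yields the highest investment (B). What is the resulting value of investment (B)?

216

Policy A (D + 52):
  D = 44 + 52 = 96
  B = 210 − 96 = 114
Policy B (D := -6):
  D = -6
  B = 210 − (-6) = 216
Policy C (D + 4):
  D = 44 + 4 = 48
  B = 210 − 48 = 162
Comparing — Policy A: B=114, Policy B: B=216, Policy C: B=162. Highest is 216 (Policy B).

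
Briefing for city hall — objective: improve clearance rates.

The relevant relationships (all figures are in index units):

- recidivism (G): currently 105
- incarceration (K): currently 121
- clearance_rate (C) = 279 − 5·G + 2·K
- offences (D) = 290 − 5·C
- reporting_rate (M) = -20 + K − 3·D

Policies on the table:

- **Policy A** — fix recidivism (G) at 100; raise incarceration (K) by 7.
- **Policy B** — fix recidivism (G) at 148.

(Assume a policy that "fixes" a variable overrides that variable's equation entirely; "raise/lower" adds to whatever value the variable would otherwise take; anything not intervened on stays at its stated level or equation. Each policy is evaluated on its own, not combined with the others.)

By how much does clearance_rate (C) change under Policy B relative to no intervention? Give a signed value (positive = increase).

-215

Baseline:
  G = 105
  K = 121
  C = 279 − 5·105 + 2·121 = -4
Policy B (G := 148):
  G = 148
  K = 121
  C = 279 − 5·148 + 2·121 = -219
Change in C: -219 − (-4) = -215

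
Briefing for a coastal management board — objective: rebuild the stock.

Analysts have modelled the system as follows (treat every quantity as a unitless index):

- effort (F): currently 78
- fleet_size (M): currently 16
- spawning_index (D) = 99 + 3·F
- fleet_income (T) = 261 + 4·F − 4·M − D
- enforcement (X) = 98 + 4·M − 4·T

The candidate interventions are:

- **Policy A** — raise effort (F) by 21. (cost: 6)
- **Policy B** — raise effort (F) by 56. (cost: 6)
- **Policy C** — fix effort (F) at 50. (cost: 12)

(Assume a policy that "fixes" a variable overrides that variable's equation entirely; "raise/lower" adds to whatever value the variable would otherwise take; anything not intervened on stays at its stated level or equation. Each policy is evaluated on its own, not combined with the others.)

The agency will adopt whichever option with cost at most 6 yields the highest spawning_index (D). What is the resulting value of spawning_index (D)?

Policy A (F + 21):
  F = 78 + 21 = 99
  D = 99 + 3·99 = 396
Policy B (F + 56):
  F = 78 + 56 = 134
  D = 99 + 3·134 = 501
Comparing — Policy A: D=396, Policy B: D=501. Highest is 501 (Policy B).

501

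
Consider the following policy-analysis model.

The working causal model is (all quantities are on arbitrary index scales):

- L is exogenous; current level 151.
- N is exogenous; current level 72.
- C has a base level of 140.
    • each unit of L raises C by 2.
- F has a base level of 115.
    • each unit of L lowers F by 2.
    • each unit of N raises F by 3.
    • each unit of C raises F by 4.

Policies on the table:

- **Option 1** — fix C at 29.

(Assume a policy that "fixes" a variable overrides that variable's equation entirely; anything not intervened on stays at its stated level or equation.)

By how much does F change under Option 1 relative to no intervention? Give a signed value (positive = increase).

-1652

Baseline:
  L = 151
  N = 72
  C = 140 + 2·151 = 442
  F = 115 − 2·151 + 3·72 + 4·442 = 1797
Option 1 (C := 29):
  L = 151
  N = 72
  C = 29
  F = 115 − 2·151 + 3·72 + 4·29 = 145
Change in F: 145 − 1797 = -1652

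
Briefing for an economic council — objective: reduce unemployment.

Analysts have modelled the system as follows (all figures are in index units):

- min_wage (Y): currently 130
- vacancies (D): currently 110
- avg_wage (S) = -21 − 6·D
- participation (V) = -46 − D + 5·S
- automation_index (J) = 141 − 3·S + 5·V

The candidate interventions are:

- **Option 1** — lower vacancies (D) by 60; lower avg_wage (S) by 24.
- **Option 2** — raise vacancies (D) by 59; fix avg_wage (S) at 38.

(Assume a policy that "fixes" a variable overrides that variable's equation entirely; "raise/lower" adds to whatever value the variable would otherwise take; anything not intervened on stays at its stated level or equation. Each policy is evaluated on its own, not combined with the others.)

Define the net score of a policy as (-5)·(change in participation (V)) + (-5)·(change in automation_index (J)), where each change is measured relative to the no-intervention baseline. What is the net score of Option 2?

-95295

Baseline:
  D = 110
  S = -21 − 6·110 = -681
  V = -46 − 110 + 5·(-681) = -3561
  J = 141 − 3·(-681) + 5·(-3561) = -15621
Option 2 (D + 59, S := 38):
  D = 110 + 59 = 169
  S = 38
  V = -46 − 169 + 5·38 = -25
  J = 141 − 3·38 + 5·(-25) = -98
ΔV = -25 − (-3561) = 3536; ΔJ = -98 − (-15621) = 15523
Score = (-5)·3536 + (-5)·15523 = -95295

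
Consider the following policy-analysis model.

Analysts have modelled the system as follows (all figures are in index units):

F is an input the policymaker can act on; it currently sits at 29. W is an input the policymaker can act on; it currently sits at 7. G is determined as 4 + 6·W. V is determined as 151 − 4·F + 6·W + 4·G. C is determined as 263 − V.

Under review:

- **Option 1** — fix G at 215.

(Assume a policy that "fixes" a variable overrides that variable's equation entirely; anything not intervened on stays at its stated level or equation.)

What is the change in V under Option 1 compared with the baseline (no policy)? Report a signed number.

676

Baseline:
  F = 29
  W = 7
  G = 4 + 6·7 = 46
  V = 151 − 4·29 + 6·7 + 4·46 = 261
Option 1 (G := 215):
  F = 29
  W = 7
  G = 215
  V = 151 − 4·29 + 6·7 + 4·215 = 937
Change in V: 937 − 261 = 676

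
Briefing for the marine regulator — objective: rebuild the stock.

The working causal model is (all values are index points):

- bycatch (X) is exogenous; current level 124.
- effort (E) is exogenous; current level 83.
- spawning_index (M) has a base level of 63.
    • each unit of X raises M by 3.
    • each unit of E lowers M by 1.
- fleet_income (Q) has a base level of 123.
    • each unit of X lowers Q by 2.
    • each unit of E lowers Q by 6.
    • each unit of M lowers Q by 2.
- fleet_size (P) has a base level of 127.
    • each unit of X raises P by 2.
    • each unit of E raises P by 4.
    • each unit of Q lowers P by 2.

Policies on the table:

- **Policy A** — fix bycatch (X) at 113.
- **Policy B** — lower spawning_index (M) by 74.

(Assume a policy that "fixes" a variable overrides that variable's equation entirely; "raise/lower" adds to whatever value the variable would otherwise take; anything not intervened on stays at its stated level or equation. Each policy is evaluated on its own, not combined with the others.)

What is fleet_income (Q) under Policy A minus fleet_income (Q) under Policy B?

Policy A (X := 113):
  X = 113
  E = 83
  M = 63 + 3·113 − 83 = 319
  Q = 123 − 2·113 − 6·83 − 2·319 = -1239
Policy B (M − 74):
  X = 124
  E = 83
  M = 63 + 3·124 − 83 (−74 from intervention) = 278
  Q = 123 − 2·124 − 6·83 − 2·278 = -1179
Q: -1239 − (-1179) = -60

-60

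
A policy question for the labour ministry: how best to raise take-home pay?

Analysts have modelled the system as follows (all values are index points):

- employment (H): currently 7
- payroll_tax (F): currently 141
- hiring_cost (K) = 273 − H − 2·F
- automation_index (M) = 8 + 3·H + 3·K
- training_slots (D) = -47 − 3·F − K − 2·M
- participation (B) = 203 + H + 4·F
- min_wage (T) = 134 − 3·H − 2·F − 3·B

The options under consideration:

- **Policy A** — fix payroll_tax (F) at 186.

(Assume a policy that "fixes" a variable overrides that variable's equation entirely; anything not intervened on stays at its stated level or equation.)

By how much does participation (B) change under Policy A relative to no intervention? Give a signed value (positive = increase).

180

Baseline:
  H = 7
  F = 141
  B = 203 + 7 + 4·141 = 774
Policy A (F := 186):
  H = 7
  F = 186
  B = 203 + 7 + 4·186 = 954
Change in B: 954 − 774 = 180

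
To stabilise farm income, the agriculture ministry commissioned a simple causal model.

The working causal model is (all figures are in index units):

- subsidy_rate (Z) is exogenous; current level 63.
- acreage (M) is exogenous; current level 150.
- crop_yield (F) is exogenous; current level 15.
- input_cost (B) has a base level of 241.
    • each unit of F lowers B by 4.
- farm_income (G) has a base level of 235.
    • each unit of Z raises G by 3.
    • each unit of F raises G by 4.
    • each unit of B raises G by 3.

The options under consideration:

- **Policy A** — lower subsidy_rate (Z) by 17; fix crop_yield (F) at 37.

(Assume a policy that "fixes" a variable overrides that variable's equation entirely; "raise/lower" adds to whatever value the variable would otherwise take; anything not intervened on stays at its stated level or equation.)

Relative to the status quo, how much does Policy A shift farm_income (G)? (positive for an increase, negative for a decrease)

-227

Baseline:
  Z = 63
  F = 15
  B = 241 − 4·15 = 181
  G = 235 + 3·63 + 4·15 + 3·181 = 1027
Policy A (Z − 17, F := 37):
  Z = 63 − 17 = 46
  F = 37
  B = 241 − 4·37 = 93
  G = 235 + 3·46 + 4·37 + 3·93 = 800
Change in G: 800 − 1027 = -227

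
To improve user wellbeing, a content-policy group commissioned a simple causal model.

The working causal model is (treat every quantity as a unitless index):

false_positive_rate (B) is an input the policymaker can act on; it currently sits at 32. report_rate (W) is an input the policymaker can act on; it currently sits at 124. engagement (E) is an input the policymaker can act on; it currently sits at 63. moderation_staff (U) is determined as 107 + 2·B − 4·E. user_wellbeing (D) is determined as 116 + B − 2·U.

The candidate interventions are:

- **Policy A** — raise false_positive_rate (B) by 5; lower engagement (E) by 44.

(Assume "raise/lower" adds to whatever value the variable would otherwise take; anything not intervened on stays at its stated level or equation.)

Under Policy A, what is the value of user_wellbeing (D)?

-57

Policy A (B + 5, E − 44):
  B = 32 + 5 = 37
  E = 63 − 44 = 19
  U = 107 + 2·37 − 4·19 = 105
  D = 116 + 37 − 2·105 = -57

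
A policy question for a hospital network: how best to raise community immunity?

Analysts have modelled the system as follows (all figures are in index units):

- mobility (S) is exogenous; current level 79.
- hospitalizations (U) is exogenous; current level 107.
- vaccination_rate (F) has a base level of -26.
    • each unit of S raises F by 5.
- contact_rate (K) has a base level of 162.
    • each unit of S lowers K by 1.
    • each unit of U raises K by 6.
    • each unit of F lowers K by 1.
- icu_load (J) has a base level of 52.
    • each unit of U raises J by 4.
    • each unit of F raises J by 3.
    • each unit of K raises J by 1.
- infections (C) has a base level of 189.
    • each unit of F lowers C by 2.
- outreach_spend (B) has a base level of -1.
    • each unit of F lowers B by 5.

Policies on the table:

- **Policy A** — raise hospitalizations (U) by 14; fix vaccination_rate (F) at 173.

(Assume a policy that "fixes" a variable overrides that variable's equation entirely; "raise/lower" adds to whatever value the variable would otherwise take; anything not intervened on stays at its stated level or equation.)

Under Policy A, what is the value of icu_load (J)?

Policy A (U + 14, F := 173):
  S = 79
  U = 107 + 14 = 121
  F = 173
  K = 162 − 79 + 6·121 − 173 = 636
  J = 52 + 4·121 + 3·173 + 636 = 1691

1691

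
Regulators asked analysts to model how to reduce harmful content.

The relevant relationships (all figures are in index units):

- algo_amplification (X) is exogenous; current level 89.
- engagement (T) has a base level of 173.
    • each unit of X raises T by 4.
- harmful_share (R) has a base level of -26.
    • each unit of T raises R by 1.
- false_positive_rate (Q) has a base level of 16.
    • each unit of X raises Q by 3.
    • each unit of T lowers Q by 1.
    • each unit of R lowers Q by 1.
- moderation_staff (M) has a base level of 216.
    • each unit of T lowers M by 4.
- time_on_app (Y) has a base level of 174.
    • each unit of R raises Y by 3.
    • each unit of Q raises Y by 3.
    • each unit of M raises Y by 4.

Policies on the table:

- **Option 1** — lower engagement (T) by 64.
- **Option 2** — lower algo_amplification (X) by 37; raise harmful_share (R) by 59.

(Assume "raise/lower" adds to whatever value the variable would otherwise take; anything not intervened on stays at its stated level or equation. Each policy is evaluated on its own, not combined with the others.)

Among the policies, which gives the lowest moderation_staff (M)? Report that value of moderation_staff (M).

Option 1 (T − 64):
  X = 89
  T = 173 + 4·89 (−64 from intervention) = 465
  M = 216 − 4·465 = -1644
Option 2 (X − 37, R + 59):
  X = 89 − 37 = 52
  T = 173 + 4·52 = 381
  M = 216 − 4·381 = -1308
Comparing — Option 1: M=-1644, Option 2: M=-1308. Lowest is -1644 (Option 1).

-1644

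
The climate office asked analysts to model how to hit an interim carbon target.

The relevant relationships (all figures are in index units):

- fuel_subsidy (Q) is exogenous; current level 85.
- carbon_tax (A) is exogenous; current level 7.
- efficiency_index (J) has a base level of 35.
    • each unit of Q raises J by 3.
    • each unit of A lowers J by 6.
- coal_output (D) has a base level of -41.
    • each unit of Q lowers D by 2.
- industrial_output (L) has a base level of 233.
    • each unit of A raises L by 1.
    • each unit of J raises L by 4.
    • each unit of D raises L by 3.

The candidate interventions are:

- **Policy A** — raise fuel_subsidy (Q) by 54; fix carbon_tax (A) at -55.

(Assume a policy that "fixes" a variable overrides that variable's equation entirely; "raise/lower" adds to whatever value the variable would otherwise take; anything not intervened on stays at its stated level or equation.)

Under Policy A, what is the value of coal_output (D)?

Policy A (Q + 54, A := -55):
  Q = 85 + 54 = 139
  D = -41 − 2·139 = -319

-319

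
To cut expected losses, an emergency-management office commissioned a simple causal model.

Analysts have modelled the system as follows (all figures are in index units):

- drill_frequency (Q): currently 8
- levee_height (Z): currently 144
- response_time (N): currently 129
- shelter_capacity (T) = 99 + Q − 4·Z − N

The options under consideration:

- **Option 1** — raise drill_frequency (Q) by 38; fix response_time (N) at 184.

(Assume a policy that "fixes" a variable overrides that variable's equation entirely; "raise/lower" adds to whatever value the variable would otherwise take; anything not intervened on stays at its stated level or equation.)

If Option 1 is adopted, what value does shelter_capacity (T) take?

-615

Option 1 (Q + 38, N := 184):
  Q = 8 + 38 = 46
  Z = 144
  N = 184
  T = 99 + 46 − 4·144 − 184 = -615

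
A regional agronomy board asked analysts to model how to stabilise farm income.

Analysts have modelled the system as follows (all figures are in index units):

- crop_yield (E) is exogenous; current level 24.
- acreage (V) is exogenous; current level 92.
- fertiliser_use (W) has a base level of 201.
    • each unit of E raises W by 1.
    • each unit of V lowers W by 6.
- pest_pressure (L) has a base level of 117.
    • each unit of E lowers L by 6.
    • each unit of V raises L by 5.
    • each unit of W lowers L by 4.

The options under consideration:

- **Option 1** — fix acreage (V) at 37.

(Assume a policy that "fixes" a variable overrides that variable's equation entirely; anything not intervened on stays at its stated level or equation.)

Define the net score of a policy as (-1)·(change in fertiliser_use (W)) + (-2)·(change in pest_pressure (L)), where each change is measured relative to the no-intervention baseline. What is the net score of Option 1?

2860

Baseline:
  E = 24
  V = 92
  W = 201 + 24 − 6·92 = -327
  L = 117 − 6·24 + 5·92 − 4·(-327) = 1741
Option 1 (V := 37):
  E = 24
  V = 37
  W = 201 + 24 − 6·37 = 3
  L = 117 − 6·24 + 5·37 − 4·3 = 146
ΔW = 3 − (-327) = 330; ΔL = 146 − 1741 = -1595
Score = (-1)·330 + (-2)·(-1595) = 2860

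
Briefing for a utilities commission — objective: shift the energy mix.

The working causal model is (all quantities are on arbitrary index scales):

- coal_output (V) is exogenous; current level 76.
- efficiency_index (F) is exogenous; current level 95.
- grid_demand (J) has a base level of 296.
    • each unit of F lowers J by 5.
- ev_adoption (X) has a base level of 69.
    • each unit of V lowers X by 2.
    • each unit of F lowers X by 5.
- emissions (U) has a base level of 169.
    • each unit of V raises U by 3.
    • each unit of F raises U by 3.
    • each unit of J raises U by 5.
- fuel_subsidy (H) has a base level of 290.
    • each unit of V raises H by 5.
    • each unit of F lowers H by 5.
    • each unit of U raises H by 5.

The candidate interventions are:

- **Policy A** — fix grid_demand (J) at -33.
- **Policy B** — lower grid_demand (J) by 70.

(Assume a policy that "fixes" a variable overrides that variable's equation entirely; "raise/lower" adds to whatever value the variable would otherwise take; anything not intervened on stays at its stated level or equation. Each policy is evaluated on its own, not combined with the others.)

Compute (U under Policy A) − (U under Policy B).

Policy A (J := -33):
  V = 76
  F = 95
  J = -33
  U = 169 + 3·76 + 3·95 + 5·(-33) = 517
Policy B (J − 70):
  V = 76
  F = 95
  J = 296 − 5·95 (−70 from intervention) = -249
  U = 169 + 3·76 + 3·95 + 5·(-249) = -563
U: 517 − (-563) = 1080

1080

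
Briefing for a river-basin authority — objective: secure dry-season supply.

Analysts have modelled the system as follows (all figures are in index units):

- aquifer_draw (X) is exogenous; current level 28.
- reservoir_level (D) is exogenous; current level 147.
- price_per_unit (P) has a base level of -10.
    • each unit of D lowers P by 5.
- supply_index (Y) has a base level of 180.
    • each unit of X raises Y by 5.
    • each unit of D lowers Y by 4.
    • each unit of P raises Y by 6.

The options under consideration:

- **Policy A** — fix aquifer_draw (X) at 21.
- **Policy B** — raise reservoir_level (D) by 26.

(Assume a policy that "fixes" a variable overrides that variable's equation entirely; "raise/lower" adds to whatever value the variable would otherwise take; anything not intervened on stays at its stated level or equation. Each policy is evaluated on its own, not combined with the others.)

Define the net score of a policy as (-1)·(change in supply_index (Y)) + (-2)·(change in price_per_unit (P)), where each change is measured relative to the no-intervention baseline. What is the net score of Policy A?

35

Baseline:
  X = 28
  D = 147
  P = -10 − 5·147 = -745
  Y = 180 + 5·28 − 4·147 + 6·(-745) = -4738
Policy A (X := 21):
  X = 21
  D = 147
  P = -10 − 5·147 = -745
  Y = 180 + 5·21 − 4·147 + 6·(-745) = -4773
ΔY = -4773 − (-4738) = -35; ΔP = -745 − (-745) = 0
Score = (-1)·(-35) + (-2)·0 = 35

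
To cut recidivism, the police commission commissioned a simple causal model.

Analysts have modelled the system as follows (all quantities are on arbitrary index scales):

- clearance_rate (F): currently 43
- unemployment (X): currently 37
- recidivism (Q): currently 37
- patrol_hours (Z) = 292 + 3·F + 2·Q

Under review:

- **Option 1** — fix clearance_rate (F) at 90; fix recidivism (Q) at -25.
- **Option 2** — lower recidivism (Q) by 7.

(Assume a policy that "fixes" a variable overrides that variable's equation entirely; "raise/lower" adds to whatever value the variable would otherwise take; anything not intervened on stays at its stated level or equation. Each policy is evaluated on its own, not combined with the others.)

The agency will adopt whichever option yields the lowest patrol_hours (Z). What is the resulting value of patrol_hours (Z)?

481

Option 1 (F := 90, Q := -25):
  F = 90
  Q = -25
  Z = 292 + 3·90 + 2·(-25) = 512
Option 2 (Q − 7):
  F = 43
  Q = 37 − 7 = 30
  Z = 292 + 3·43 + 2·30 = 481
Comparing — Option 1: Z=512, Option 2: Z=481. Lowest is 481 (Option 2).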